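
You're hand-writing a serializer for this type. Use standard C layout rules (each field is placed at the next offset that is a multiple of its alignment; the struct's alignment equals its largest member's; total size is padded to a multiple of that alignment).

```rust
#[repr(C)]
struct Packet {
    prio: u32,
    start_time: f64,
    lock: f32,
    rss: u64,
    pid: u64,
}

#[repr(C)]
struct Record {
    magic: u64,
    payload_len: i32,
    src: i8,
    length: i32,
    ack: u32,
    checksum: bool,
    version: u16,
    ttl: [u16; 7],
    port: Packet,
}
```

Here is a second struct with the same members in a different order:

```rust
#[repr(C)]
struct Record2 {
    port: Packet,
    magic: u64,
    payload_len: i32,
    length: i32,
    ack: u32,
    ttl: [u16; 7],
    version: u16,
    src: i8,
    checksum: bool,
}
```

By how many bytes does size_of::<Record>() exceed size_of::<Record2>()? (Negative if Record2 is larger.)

Packet: 0..4  prio  (4B, 4-aligned); 4..8  -- padding (4B); 8..16  start_time  (8B, 8-aligned); 16..20  lock  (4B, 4-aligned); 20..24  -- padding (4B); 24..32  rss  (8B, 8-aligned); 32..40  pid  (8B, 8-aligned); sizeof = 40, alignof = 8
0..8  magic  (8B, 8-aligned)
8..12  payload_len  (4B, 4-aligned)
12..13  src  (1B, 1-aligned)
13..16  -- padding (3B)
16..20  length  (4B, 4-aligned)
20..24  ack  (4B, 4-aligned)
24..25  checksum  (1B, 1-aligned)
25..26  -- padding (1B)
26..28  version  (2B, 2-aligned)
28..42  ttl  (14B, 2-aligned)
42..48  -- padding (6B)
48..88  port  (40B, 8-aligned)
sizeof = 88, alignof = 8
— Record2 —
0..40  port  (40B, 8-aligned)
40..48  magic  (8B, 8-aligned)
48..52  payload_len  (4B, 4-aligned)
52..56  length  (4B, 4-aligned)
56..60  ack  (4B, 4-aligned)
60..74  ttl  (14B, 2-aligned)
74..76  version  (2B, 2-aligned)
76..77  src  (1B, 1-aligned)
77..78  checksum  (1B, 1-aligned)
78..80  -- tail padding (2B)
sizeof = 80, alignof = 8
88 − 80 = 8

8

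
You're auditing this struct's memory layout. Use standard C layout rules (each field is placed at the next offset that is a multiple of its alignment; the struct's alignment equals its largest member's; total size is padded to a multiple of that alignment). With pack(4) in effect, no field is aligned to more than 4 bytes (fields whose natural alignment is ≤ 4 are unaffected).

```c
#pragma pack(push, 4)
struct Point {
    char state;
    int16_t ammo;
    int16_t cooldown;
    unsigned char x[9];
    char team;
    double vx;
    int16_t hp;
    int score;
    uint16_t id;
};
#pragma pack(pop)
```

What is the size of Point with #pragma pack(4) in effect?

0..1  state  (1B, 1-aligned)
1..2  -- padding (1B)
2..4  ammo  (2B, 2-aligned)
4..6  cooldown  (2B, 2-aligned)
6..15  x  (9B, 1-aligned)
15..16  team  (1B, 1-aligned)
16..24  vx  (8B, 4-aligned)
24..26  hp  (2B, 2-aligned)
26..28  -- padding (2B)
28..32  score  (4B, 4-aligned)
32..34  id  (2B, 2-aligned)
34..36  -- tail padding (2B)
sizeof = 36, alignof = 4

36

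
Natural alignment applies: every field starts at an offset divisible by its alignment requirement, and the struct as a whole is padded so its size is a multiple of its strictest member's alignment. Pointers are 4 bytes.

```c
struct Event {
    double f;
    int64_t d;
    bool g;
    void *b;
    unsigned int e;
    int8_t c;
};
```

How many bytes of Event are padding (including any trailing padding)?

6

@0: f [8B, align 8] → 8
@8: d [8B, align 8] → 16
@16: g [1B, align 1] → 17
+3 pad (align 4)
@20: b [4B, align 4] → 24
@24: e [4B, align 4] → 28
@28: c [1B, align 1] → 29
+3 tail pad (align 8)
size 32, align 8
data bytes 26, size 32 → padding 6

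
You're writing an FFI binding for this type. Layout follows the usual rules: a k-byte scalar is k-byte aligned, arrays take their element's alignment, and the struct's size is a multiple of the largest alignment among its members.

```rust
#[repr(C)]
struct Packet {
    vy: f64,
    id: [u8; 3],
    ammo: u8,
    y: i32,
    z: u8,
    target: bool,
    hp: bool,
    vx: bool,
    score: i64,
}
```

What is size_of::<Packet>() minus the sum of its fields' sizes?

@0: vy [8B, align 8] → 8
@8: id [3B, align 1] → 11
@11: ammo [1B, align 1] → 12
@12: y [4B, align 4] → 16
@16: z [1B, align 1] → 17
@17: target [1B, align 1] → 18
@18: hp [1B, align 1] → 19
@19: vx [1B, align 1] → 20
+4 pad (align 8)
@24: score [8B, align 8] → 32
size 32, align 8
data bytes 28, size 32 → padding 4

4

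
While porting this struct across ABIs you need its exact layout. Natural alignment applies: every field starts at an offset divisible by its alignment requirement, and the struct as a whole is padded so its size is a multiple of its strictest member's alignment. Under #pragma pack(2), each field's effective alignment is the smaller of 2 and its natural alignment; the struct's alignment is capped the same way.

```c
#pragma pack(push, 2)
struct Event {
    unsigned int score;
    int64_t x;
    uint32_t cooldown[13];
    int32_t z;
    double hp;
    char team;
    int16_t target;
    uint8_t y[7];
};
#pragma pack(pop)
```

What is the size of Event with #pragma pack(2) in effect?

score at 0 (size 4, align 2) → ends 4
x at 4 (size 8, align 2) → ends 12
cooldown at 12 (size 52, align 2) → ends 64
z at 64 (size 4, align 2) → ends 68
hp at 68 (size 8, align 2) → ends 76
team at 76 (size 1, align 1) → ends 77
pad 1 to align 2 for target
target at 78 (size 2, align 2) → ends 80
y at 80 (size 7, align 1) → ends 87
tail pad 1 to reach multiple of 2
total 88 bytes, alignment 2

88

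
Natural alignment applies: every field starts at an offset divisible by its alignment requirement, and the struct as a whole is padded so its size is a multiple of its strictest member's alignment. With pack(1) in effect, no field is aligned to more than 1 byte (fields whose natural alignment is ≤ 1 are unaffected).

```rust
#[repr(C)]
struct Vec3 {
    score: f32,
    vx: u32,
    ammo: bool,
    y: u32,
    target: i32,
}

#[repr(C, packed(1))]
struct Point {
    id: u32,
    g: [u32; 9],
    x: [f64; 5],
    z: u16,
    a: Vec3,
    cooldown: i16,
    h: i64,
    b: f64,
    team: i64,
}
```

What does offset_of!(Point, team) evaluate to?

120

Vec3: @0: score [4B, align 4] → 4; @4: vx [4B, align 4] → 8; @8: ammo [1B, align 1] → 9; +3 pad (align 4); @12: y [4B, align 4] → 16; @16: target [4B, align 4] → 20; size 20, align 4
@0: id [4B, align 1] → 4
@4: g [36B, align 1] → 40
@40: x [40B, align 1] → 80
@80: z [2B, align 1] → 82
@82: a [20B, align 1] → 102
@102: cooldown [2B, align 1] → 104
@104: h [8B, align 1] → 112
@112: b [8B, align 1] → 120
@120: team [8B, align 1] → 128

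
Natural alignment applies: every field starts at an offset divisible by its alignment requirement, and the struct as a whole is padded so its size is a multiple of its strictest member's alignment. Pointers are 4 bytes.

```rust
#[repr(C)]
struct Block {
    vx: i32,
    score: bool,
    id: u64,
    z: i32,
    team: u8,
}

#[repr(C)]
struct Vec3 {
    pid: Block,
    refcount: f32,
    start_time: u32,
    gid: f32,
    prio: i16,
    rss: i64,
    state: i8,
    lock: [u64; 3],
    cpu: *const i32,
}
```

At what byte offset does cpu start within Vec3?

80

Block: @0: vx [4B, align 4] → 4; @4: score [1B, align 1] → 5; +3 pad (align 8); @8: id [8B, align 8] → 16; @16: z [4B, align 4] → 20; @20: team [1B, align 1] → 21; +3 tail pad (align 8); size 24, align 8
@0: pid [24B, align 8] → 24
@24: refcount [4B, align 4] → 28
@28: start_time [4B, align 4] → 32
@32: gid [4B, align 4] → 36
@36: prio [2B, align 2] → 38
+2 pad (align 8)
@40: rss [8B, align 8] → 48
@48: state [1B, align 1] → 49
+7 pad (align 8)
@56: lock [24B, align 8] → 80
@80: cpu [4B, align 4] → 84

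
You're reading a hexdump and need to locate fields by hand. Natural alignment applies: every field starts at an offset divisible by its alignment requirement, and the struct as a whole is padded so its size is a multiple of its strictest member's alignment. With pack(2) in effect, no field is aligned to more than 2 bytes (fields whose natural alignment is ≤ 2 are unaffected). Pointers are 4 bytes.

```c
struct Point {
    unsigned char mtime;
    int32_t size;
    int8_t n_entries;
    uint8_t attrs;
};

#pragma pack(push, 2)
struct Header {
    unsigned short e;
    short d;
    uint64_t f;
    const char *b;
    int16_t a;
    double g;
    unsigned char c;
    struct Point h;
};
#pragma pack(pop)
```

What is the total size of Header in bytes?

40

Point: mtime at 0 (size 1, align 1) → ends 1; pad 3 to align 4 for size; size at 4 (size 4, align 4) → ends 8; n_entries at 8 (size 1, align 1) → ends 9; attrs at 9 (size 1, align 1) → ends 10; tail pad 2 to reach multiple of 4; total 12 bytes, alignment 4
e at 0 (size 2, align 2) → ends 2
d at 2 (size 2, align 2) → ends 4
f at 4 (size 8, align 2) → ends 12
b at 12 (size 4, align 2) → ends 16
a at 16 (size 2, align 2) → ends 18
g at 18 (size 8, align 2) → ends 26
c at 26 (size 1, align 1) → ends 27
pad 1 to align 2 for h
h at 28 (size 12, align 2) → ends 40
total 40 bytes, alignment 2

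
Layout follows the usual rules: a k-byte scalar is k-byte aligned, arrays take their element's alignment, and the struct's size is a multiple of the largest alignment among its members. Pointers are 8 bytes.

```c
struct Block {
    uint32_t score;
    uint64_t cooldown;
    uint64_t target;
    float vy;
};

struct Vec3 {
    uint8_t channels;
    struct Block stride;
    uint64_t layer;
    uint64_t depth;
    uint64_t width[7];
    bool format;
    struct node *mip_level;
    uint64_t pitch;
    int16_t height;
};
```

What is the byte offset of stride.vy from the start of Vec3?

Block: score at 0 (size 4, align 4) → ends 4; pad 4 to align 8 for cooldown; cooldown at 8 (size 8, align 8) → ends 16; target at 16 (size 8, align 8) → ends 24; vy at 24 (size 4, align 4) → ends 28; tail pad 4 to reach multiple of 8; total 32 bytes, alignment 8
channels at 0 (size 1, align 1) → ends 1
pad 7 to align 8 for stride
stride at 8 (size 32, align 8) → ends 40
within Block: vy at 24
8 + 24 = 32

32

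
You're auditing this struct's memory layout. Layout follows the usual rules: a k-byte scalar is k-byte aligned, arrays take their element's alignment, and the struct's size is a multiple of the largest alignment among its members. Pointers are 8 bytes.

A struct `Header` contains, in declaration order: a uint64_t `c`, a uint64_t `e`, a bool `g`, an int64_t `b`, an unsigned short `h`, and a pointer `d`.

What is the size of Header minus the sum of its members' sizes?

13

0..8  c  (8B, 8-aligned)
8..16  e  (8B, 8-aligned)
16..17  g  (1B, 1-aligned)
17..24  -- padding (7B)
24..32  b  (8B, 8-aligned)
32..34  h  (2B, 2-aligned)
34..40  -- padding (6B)
40..48  d  (8B, 8-aligned)
sizeof = 48, alignof = 8
data bytes 35, size 48 → padding 13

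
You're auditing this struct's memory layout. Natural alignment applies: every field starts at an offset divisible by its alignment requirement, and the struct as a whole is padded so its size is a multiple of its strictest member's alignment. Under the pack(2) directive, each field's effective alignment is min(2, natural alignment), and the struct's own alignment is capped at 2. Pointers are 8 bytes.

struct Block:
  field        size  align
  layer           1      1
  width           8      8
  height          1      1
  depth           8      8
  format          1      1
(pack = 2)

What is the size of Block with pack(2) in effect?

@0: layer [1B, align 1] → 1
+1 pad (align 2)
@2: width [8B, align 2] → 10
@10: height [1B, align 1] → 11
+1 pad (align 2)
@12: depth [8B, align 2] → 20
@20: format [1B, align 1] → 21
+1 tail pad (align 2)
size 22, align 2

22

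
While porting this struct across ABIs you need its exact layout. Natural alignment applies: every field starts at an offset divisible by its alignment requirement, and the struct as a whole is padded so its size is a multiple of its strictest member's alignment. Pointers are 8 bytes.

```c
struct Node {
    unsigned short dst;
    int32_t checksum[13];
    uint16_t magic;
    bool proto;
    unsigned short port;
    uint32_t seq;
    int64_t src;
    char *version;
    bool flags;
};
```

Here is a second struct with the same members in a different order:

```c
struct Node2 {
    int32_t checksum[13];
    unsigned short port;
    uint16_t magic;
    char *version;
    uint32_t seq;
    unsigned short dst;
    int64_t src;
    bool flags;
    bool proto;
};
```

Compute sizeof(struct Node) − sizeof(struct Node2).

8

@0: dst [2B, align 2] → 2
+2 pad (align 4)
@4: checksum [52B, align 4] → 56
@56: magic [2B, align 2] → 58
@58: proto [1B, align 1] → 59
+1 pad (align 2)
@60: port [2B, align 2] → 62
+2 pad (align 4)
@64: seq [4B, align 4] → 68
+4 pad (align 8)
@72: src [8B, align 8] → 80
@80: version [8B, align 8] → 88
@88: flags [1B, align 1] → 89
+7 tail pad (align 8)
size 96, align 8
— Node2 —
@0: checksum [52B, align 4] → 52
@52: port [2B, align 2] → 54
@54: magic [2B, align 2] → 56
@56: version [8B, align 8] → 64
@64: seq [4B, align 4] → 68
@68: dst [2B, align 2] → 70
+2 pad (align 8)
@72: src [8B, align 8] → 80
@80: flags [1B, align 1] → 81
@81: proto [1B, align 1] → 82
+6 tail pad (align 8)
size 88, align 8
96 − 88 = 8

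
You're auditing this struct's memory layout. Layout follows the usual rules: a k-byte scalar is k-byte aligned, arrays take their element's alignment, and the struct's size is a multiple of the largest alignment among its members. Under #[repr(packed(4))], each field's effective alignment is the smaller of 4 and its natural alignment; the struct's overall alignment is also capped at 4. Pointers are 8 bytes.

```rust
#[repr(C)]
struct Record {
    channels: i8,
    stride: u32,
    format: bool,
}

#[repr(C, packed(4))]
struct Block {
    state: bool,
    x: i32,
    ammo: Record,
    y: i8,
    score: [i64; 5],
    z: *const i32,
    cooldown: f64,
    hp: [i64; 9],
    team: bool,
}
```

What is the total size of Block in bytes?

156 bytes

Record: @0: channels [1B, align 1] → 1; +3 pad (align 4); @4: stride [4B, align 4] → 8; @8: format [1B, align 1] → 9; +3 tail pad (align 4); size 12, align 4
@0: state [1B, align 1] → 1
+3 pad (align 4)
@4: x [4B, align 4] → 8
@8: ammo [12B, align 4] → 20
@20: y [1B, align 1] → 21
+3 pad (align 4)
@24: score [40B, align 4] → 64
@64: z [8B, align 4] → 72
@72: cooldown [8B, align 4] → 80
@80: hp [72B, align 4] → 152
@152: team [1B, align 1] → 153
+3 tail pad (align 4)
size 156, align 4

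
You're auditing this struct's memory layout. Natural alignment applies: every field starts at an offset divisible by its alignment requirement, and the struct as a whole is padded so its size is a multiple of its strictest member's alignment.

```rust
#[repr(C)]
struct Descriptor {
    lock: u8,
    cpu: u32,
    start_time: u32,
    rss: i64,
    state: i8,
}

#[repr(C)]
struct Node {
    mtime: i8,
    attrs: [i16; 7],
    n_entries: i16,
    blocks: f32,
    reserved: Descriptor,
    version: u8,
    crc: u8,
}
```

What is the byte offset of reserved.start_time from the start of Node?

32

Descriptor: 0..1  lock  (1B, 1-aligned); 1..4  -- padding (3B); 4..8  cpu  (4B, 4-aligned); 8..12  start_time  (4B, 4-aligned); 12..16  -- padding (4B); 16..24  rss  (8B, 8-aligned); 24..25  state  (1B, 1-aligned); 25..32  -- tail padding (7B); sizeof = 32, alignof = 8
0..1  mtime  (1B, 1-aligned)
1..2  -- padding (1B)
2..16  attrs  (14B, 2-aligned)
16..18  n_entries  (2B, 2-aligned)
18..20  -- padding (2B)
20..24  blocks  (4B, 4-aligned)
24..56  reserved  (32B, 8-aligned)
within Descriptor: start_time at 8
24 + 8 = 32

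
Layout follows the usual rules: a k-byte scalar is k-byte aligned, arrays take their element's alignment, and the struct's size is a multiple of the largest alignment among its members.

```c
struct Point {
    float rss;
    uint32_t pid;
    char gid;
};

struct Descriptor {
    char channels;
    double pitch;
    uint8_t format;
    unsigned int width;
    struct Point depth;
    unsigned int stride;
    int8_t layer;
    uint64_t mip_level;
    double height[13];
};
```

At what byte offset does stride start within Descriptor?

Point: 0..4  rss  (4B, 4-aligned); 4..8  pid  (4B, 4-aligned); 8..9  gid  (1B, 1-aligned); 9..12  -- tail padding (3B); sizeof = 12, alignof = 4
0..1  channels  (1B, 1-aligned)
1..8  -- padding (7B)
8..16  pitch  (8B, 8-aligned)
16..17  format  (1B, 1-aligned)
17..20  -- padding (3B)
20..24  width  (4B, 4-aligned)
24..36  depth  (12B, 4-aligned)
36..40  stride  (4B, 4-aligned)

36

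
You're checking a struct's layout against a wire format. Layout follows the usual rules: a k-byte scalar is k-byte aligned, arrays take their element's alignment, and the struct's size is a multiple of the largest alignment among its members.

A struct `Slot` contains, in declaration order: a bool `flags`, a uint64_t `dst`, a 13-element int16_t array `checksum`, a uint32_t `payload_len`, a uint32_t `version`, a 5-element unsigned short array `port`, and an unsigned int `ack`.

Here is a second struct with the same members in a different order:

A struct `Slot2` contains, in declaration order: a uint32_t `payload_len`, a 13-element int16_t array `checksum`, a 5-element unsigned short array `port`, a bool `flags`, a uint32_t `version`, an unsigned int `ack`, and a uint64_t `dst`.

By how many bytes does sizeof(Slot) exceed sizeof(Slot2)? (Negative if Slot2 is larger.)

flags at 0 (size 1, align 1) → ends 1
pad 7 to align 8 for dst
dst at 8 (size 8, align 8) → ends 16
checksum at 16 (size 26, align 2) → ends 42
pad 2 to align 4 for payload_len
payload_len at 44 (size 4, align 4) → ends 48
version at 48 (size 4, align 4) → ends 52
port at 52 (size 10, align 2) → ends 62
pad 2 to align 4 for ack
ack at 64 (size 4, align 4) → ends 68
tail pad 4 to reach multiple of 8
total 72 bytes, alignment 8
— Slot2 —
payload_len at 0 (size 4, align 4) → ends 4
checksum at 4 (size 26, align 2) → ends 30
port at 30 (size 10, align 2) → ends 40
flags at 40 (size 1, align 1) → ends 41
pad 3 to align 4 for version
version at 44 (size 4, align 4) → ends 48
ack at 48 (size 4, align 4) → ends 52
pad 4 to align 8 for dst
dst at 56 (size 8, align 8) → ends 64
total 64 bytes, alignment 8
72 − 64 = 8

8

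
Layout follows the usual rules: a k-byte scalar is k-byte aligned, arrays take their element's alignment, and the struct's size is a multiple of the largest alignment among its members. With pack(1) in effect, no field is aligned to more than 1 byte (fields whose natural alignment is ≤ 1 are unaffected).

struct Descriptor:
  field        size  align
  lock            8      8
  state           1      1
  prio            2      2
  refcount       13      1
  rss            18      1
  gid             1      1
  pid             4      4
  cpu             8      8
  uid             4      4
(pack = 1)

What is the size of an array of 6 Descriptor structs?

0..8  lock  (8B, 1-aligned)
8..9  state  (1B, 1-aligned)
9..11  prio  (2B, 1-aligned)
11..24  refcount  (13B, 1-aligned)
24..42  rss  (18B, 1-aligned)
42..43  gid  (1B, 1-aligned)
43..47  pid  (4B, 1-aligned)
47..55  cpu  (8B, 1-aligned)
55..59  uid  (4B, 1-aligned)
sizeof = 59, alignof = 1
array of 6: 6 × 59 = 354

354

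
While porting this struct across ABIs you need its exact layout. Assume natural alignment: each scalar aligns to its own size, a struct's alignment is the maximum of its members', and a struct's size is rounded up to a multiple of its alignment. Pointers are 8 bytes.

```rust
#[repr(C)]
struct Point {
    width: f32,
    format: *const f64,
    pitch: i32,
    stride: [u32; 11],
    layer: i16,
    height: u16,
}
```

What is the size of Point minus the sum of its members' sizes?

0..4  width  (4B, 4-aligned)
4..8  -- padding (4B)
8..16  format  (8B, 8-aligned)
16..20  pitch  (4B, 4-aligned)
20..64  stride  (44B, 4-aligned)
64..66  layer  (2B, 2-aligned)
66..68  height  (2B, 2-aligned)
68..72  -- tail padding (4B)
sizeof = 72, alignof = 8
data bytes 64, size 72 → padding 8

8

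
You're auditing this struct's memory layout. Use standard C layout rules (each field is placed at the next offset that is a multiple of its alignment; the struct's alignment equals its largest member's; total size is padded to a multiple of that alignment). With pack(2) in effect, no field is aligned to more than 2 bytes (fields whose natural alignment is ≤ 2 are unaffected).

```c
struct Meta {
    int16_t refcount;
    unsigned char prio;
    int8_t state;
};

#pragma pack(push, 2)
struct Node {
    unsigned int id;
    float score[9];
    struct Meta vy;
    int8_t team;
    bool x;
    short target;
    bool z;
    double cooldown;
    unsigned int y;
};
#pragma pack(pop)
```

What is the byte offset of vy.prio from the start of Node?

42

Meta: @0: refcount [2B, align 2] → 2; @2: prio [1B, align 1] → 3; @3: state [1B, align 1] → 4; size 4, align 2
@0: id [4B, align 2] → 4
@4: score [36B, align 2] → 40
@40: vy [4B, align 2] → 44
within Meta: prio at 2
40 + 2 = 42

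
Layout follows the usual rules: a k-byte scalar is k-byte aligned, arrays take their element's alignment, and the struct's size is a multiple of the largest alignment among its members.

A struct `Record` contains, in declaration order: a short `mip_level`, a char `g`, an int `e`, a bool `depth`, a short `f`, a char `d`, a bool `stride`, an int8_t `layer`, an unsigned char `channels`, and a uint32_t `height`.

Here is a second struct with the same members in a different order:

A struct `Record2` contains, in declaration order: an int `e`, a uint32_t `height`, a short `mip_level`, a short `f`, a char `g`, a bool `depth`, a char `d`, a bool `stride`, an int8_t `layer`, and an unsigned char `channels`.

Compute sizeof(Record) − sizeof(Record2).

0

mip_level at 0 (size 2, align 2) → ends 2
g at 2 (size 1, align 1) → ends 3
pad 1 to align 4 for e
e at 4 (size 4, align 4) → ends 8
depth at 8 (size 1, align 1) → ends 9
pad 1 to align 2 for f
f at 10 (size 2, align 2) → ends 12
d at 12 (size 1, align 1) → ends 13
stride at 13 (size 1, align 1) → ends 14
layer at 14 (size 1, align 1) → ends 15
channels at 15 (size 1, align 1) → ends 16
height at 16 (size 4, align 4) → ends 20
total 20 bytes, alignment 4
— Record2 —
e at 0 (size 4, align 4) → ends 4
height at 4 (size 4, align 4) → ends 8
mip_level at 8 (size 2, align 2) → ends 10
f at 10 (size 2, align 2) → ends 12
g at 12 (size 1, align 1) → ends 13
depth at 13 (size 1, align 1) → ends 14
d at 14 (size 1, align 1) → ends 15
stride at 15 (size 1, align 1) → ends 16
layer at 16 (size 1, align 1) → ends 17
channels at 17 (size 1, align 1) → ends 18
tail pad 2 to reach multiple of 4
total 20 bytes, alignment 4
20 − 20 = 0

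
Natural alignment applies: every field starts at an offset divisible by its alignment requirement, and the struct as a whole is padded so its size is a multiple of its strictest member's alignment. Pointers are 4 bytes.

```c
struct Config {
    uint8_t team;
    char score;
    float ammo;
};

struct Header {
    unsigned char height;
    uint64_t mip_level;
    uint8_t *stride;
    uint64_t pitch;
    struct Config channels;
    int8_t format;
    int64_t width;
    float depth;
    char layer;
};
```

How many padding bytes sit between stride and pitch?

Config: @0: team [1B, align 1] → 1; @1: score [1B, align 1] → 2; +2 pad (align 4); @4: ammo [4B, align 4] → 8; size 8, align 4
@0: height [1B, align 1] → 1
+7 pad (align 8)
@8: mip_level [8B, align 8] → 16
@16: stride [4B, align 4] → 20
+4 pad (align 8)
@24: pitch [8B, align 8] → 32

4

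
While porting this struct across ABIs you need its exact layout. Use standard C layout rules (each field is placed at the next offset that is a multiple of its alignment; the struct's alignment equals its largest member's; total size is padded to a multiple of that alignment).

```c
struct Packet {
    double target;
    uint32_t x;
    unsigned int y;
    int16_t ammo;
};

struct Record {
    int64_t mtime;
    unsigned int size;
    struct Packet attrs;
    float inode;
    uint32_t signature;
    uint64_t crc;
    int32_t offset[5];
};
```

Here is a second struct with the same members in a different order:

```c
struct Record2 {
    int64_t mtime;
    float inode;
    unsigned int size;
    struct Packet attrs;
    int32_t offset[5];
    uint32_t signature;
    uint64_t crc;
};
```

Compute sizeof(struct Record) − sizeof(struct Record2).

8

Packet: 0..8  target  (8B, 8-aligned); 8..12  x  (4B, 4-aligned); 12..16  y  (4B, 4-aligned); 16..18  ammo  (2B, 2-aligned); 18..24  -- tail padding (6B); sizeof = 24, alignof = 8
0..8  mtime  (8B, 8-aligned)
8..12  size  (4B, 4-aligned)
12..16  -- padding (4B)
16..40  attrs  (24B, 8-aligned)
40..44  inode  (4B, 4-aligned)
44..48  signature  (4B, 4-aligned)
48..56  crc  (8B, 8-aligned)
56..76  offset  (20B, 4-aligned)
76..80  -- tail padding (4B)
sizeof = 80, alignof = 8
— Record2 —
0..8  mtime  (8B, 8-aligned)
8..12  inode  (4B, 4-aligned)
12..16  size  (4B, 4-aligned)
16..40  attrs  (24B, 8-aligned)
40..60  offset  (20B, 4-aligned)
60..64  signature  (4B, 4-aligned)
64..72  crc  (8B, 8-aligned)
sizeof = 72, alignof = 8
80 − 72 = 8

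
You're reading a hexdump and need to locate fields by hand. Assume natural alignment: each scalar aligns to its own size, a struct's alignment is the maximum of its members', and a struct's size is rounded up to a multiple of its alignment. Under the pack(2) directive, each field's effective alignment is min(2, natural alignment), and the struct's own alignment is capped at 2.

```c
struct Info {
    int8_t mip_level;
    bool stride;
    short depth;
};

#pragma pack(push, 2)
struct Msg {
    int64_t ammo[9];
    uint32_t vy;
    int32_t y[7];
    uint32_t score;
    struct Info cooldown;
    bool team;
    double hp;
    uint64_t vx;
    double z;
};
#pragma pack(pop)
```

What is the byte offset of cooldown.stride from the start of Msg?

Info: @0: mip_level [1B, align 1] → 1; @1: stride [1B, align 1] → 2; @2: depth [2B, align 2] → 4; size 4, align 2
@0: ammo [72B, align 2] → 72
@72: vy [4B, align 2] → 76
@76: y [28B, align 2] → 104
@104: score [4B, align 2] → 108
@108: cooldown [4B, align 2] → 112
within Info: stride at 1
108 + 1 = 109

109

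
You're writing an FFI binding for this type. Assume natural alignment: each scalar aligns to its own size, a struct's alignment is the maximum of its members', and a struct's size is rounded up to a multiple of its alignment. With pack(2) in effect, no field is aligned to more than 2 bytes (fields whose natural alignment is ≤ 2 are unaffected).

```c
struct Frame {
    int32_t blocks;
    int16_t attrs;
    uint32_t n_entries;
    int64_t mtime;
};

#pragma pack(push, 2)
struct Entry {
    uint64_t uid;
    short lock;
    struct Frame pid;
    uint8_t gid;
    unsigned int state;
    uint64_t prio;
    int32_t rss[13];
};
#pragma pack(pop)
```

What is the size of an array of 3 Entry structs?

Frame: 0..4  blocks  (4B, 4-aligned); 4..6  attrs  (2B, 2-aligned); 6..8  -- padding (2B); 8..12  n_entries  (4B, 4-aligned); 12..16  -- padding (4B); 16..24  mtime  (8B, 8-aligned); sizeof = 24, alignof = 8
0..8  uid  (8B, 2-aligned)
8..10  lock  (2B, 2-aligned)
10..34  pid  (24B, 2-aligned)
34..35  gid  (1B, 1-aligned)
35..36  -- padding (1B)
36..40  state  (4B, 2-aligned)
40..48  prio  (8B, 2-aligned)
48..100  rss  (52B, 2-aligned)
sizeof = 100, alignof = 2
array of 3: 3 × 100 = 300

300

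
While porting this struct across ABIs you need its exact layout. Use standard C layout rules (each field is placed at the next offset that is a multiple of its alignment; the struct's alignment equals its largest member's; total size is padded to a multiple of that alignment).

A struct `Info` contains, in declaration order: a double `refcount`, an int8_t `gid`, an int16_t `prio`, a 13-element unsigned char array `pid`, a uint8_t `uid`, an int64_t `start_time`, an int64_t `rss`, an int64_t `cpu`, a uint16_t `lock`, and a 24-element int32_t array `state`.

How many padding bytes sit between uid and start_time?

refcount at 0 (size 8, align 8) → ends 8
gid at 8 (size 1, align 1) → ends 9
pad 1 to align 2 for prio
prio at 10 (size 2, align 2) → ends 12
pid at 12 (size 13, align 1) → ends 25
uid at 25 (size 1, align 1) → ends 26
pad 6 to align 8 for start_time
start_time at 32 (size 8, align 8) → ends 40

6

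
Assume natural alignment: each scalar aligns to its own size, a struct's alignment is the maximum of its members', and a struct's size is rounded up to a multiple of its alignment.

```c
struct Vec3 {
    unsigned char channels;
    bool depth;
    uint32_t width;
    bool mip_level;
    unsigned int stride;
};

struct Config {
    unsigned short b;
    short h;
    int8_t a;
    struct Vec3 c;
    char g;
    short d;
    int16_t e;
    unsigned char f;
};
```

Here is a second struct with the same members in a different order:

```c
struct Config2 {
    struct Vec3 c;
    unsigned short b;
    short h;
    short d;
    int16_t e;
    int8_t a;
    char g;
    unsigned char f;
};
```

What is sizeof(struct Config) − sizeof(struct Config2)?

Vec3: channels at 0 (size 1, align 1) → ends 1; depth at 1 (size 1, align 1) → ends 2; pad 2 to align 4 for width; width at 4 (size 4, align 4) → ends 8; mip_level at 8 (size 1, align 1) → ends 9; pad 3 to align 4 for stride; stride at 12 (size 4, align 4) → ends 16; total 16 bytes, alignment 4
b at 0 (size 2, align 2) → ends 2
h at 2 (size 2, align 2) → ends 4
a at 4 (size 1, align 1) → ends 5
pad 3 to align 4 for c
c at 8 (size 16, align 4) → ends 24
g at 24 (size 1, align 1) → ends 25
pad 1 to align 2 for d
d at 26 (size 2, align 2) → ends 28
e at 28 (size 2, align 2) → ends 30
f at 30 (size 1, align 1) → ends 31
tail pad 1 to reach multiple of 4
total 32 bytes, alignment 4
— Config2 —
c at 0 (size 16, align 4) → ends 16
b at 16 (size 2, align 2) → ends 18
h at 18 (size 2, align 2) → ends 20
d at 20 (size 2, align 2) → ends 22
e at 22 (size 2, align 2) → ends 24
a at 24 (size 1, align 1) → ends 25
g at 25 (size 1, align 1) → ends 26
f at 26 (size 1, align 1) → ends 27
tail pad 1 to reach multiple of 4
total 28 bytes, alignment 4
32 − 28 = 4

4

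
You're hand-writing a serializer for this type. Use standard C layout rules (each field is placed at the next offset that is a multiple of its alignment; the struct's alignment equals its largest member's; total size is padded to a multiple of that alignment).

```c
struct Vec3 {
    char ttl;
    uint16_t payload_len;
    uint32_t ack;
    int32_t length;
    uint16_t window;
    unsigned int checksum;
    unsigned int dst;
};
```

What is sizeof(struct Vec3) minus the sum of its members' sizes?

0..1  ttl  (1B, 1-aligned)
1..2  -- padding (1B)
2..4  payload_len  (2B, 2-aligned)
4..8  ack  (4B, 4-aligned)
8..12  length  (4B, 4-aligned)
12..14  window  (2B, 2-aligned)
14..16  -- padding (2B)
16..20  checksum  (4B, 4-aligned)
20..24  dst  (4B, 4-aligned)
sizeof = 24, alignof = 4
data bytes 21, size 24 → padding 3

3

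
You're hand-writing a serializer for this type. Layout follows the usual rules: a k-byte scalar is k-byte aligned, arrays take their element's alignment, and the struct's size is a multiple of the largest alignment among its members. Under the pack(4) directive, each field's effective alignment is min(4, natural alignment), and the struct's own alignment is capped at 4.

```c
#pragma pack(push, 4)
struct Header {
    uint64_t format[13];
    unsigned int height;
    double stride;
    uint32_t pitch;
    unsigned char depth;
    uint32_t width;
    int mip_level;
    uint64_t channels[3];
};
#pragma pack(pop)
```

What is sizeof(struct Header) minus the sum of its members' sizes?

0..104  format  (104B, 4-aligned)
104..108  height  (4B, 4-aligned)
108..116  stride  (8B, 4-aligned)
116..120  pitch  (4B, 4-aligned)
120..121  depth  (1B, 1-aligned)
121..124  -- padding (3B)
124..128  width  (4B, 4-aligned)
128..132  mip_level  (4B, 4-aligned)
132..156  channels  (24B, 4-aligned)
sizeof = 156, alignof = 4
data bytes 153, size 156 → padding 3

3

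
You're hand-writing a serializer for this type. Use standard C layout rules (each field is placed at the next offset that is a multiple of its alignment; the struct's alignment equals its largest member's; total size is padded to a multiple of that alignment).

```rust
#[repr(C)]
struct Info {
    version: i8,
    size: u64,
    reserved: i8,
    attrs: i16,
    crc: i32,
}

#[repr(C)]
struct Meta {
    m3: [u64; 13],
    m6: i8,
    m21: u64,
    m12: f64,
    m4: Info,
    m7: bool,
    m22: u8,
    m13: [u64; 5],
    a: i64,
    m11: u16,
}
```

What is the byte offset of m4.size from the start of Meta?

136

Info: 0..1  version  (1B, 1-aligned); 1..8  -- padding (7B); 8..16  size  (8B, 8-aligned); 16..17  reserved  (1B, 1-aligned); 17..18  -- padding (1B); 18..20  attrs  (2B, 2-aligned); 20..24  crc  (4B, 4-aligned); sizeof = 24, alignof = 8
0..104  m3  (104B, 8-aligned)
104..105  m6  (1B, 1-aligned)
105..112  -- padding (7B)
112..120  m21  (8B, 8-aligned)
120..128  m12  (8B, 8-aligned)
128..152  m4  (24B, 8-aligned)
within Info: size at 8
128 + 8 = 136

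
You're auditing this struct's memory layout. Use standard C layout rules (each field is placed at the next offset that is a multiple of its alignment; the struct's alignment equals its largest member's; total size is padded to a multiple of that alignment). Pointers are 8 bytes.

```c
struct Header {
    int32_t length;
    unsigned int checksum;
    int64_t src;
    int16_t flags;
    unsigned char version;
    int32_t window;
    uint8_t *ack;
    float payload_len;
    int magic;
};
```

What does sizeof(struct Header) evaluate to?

40

length at 0 (size 4, align 4) → ends 4
checksum at 4 (size 4, align 4) → ends 8
src at 8 (size 8, align 8) → ends 16
flags at 16 (size 2, align 2) → ends 18
version at 18 (size 1, align 1) → ends 19
pad 1 to align 4 for window
window at 20 (size 4, align 4) → ends 24
ack at 24 (size 8, align 8) → ends 32
payload_len at 32 (size 4, align 4) → ends 36
magic at 36 (size 4, align 4) → ends 40
total 40 bytes, alignment 8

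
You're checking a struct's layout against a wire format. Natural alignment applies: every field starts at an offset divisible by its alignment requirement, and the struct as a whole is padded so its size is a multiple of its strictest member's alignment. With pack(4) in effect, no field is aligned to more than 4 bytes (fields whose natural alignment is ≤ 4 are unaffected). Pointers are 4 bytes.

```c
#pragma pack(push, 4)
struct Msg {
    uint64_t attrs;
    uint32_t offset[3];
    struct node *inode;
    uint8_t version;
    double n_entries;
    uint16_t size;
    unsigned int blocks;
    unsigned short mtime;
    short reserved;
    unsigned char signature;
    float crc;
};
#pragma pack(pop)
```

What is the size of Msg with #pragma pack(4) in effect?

56

@0: attrs [8B, align 4] → 8
@8: offset [12B, align 4] → 20
@20: inode [4B, align 4] → 24
@24: version [1B, align 1] → 25
+3 pad (align 4)
@28: n_entries [8B, align 4] → 36
@36: size [2B, align 2] → 38
+2 pad (align 4)
@40: blocks [4B, align 4] → 44
@44: mtime [2B, align 2] → 46
@46: reserved [2B, align 2] → 48
@48: signature [1B, align 1] → 49
+3 pad (align 4)
@52: crc [4B, align 4] → 56
size 56, align 4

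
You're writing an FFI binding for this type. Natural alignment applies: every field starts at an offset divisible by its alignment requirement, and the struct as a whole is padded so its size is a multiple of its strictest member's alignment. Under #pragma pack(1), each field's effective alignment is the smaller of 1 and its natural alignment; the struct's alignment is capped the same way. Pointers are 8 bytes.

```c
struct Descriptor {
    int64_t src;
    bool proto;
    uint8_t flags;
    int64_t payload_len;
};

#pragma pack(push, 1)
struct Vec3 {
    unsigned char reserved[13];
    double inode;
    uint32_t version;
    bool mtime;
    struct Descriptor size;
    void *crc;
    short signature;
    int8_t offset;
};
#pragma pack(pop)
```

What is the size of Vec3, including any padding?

61

Descriptor: @0: src [8B, align 8] → 8; @8: proto [1B, align 1] → 9; @9: flags [1B, align 1] → 10; +6 pad (align 8); @16: payload_len [8B, align 8] → 24; size 24, align 8
@0: reserved [13B, align 1] → 13
@13: inode [8B, align 1] → 21
@21: version [4B, align 1] → 25
@25: mtime [1B, align 1] → 26
@26: size [24B, align 1] → 50
@50: crc [8B, align 1] → 58
@58: signature [2B, align 1] → 60
@60: offset [1B, align 1] → 61
size 61, align 1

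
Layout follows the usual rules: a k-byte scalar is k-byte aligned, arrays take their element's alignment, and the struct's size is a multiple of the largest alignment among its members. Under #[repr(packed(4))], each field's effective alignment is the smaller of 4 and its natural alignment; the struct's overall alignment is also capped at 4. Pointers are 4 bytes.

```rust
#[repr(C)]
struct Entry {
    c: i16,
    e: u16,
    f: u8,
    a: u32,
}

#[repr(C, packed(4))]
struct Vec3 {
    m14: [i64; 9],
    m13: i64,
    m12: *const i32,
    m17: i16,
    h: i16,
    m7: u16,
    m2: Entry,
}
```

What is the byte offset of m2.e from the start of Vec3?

94

Entry: c at 0 (size 2, align 2) → ends 2; e at 2 (size 2, align 2) → ends 4; f at 4 (size 1, align 1) → ends 5; pad 3 to align 4 for a; a at 8 (size 4, align 4) → ends 12; total 12 bytes, alignment 4
m14 at 0 (size 72, align 4) → ends 72
m13 at 72 (size 8, align 4) → ends 80
m12 at 80 (size 4, align 4) → ends 84
m17 at 84 (size 2, align 2) → ends 86
h at 86 (size 2, align 2) → ends 88
m7 at 88 (size 2, align 2) → ends 90
pad 2 to align 4 for m2
m2 at 92 (size 12, align 4) → ends 104
within Entry: e at 2
92 + 2 = 94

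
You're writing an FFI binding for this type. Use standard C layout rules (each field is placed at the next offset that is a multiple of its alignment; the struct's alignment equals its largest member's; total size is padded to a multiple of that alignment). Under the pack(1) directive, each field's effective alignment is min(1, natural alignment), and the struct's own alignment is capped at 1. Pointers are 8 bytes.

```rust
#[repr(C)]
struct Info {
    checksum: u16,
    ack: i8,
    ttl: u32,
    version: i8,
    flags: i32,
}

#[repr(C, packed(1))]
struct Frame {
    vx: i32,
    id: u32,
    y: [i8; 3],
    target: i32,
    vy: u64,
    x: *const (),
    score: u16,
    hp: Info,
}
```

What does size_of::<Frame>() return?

49 bytes

Info: checksum at 0 (size 2, align 2) → ends 2; ack at 2 (size 1, align 1) → ends 3; pad 1 to align 4 for ttl; ttl at 4 (size 4, align 4) → ends 8; version at 8 (size 1, align 1) → ends 9; pad 3 to align 4 for flags; flags at 12 (size 4, align 4) → ends 16; total 16 bytes, alignment 4
vx at 0 (size 4, align 1) → ends 4
id at 4 (size 4, align 1) → ends 8
y at 8 (size 3, align 1) → ends 11
target at 11 (size 4, align 1) → ends 15
vy at 15 (size 8, align 1) → ends 23
x at 23 (size 8, align 1) → ends 31
score at 31 (size 2, align 1) → ends 33
hp at 33 (size 16, align 1) → ends 49
total 49 bytes, alignment 1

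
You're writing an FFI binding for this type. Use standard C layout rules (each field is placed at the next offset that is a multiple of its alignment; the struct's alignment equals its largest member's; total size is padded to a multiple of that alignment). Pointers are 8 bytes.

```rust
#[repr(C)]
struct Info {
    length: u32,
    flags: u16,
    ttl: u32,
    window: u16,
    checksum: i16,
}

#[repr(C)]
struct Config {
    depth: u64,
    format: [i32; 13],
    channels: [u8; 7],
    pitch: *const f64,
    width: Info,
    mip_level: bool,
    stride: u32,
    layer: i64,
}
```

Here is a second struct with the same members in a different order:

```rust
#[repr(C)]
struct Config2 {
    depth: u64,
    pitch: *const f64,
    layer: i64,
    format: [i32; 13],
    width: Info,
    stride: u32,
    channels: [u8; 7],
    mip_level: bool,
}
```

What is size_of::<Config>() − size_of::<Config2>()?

8

Info: @0: length [4B, align 4] → 4; @4: flags [2B, align 2] → 6; +2 pad (align 4); @8: ttl [4B, align 4] → 12; @12: window [2B, align 2] → 14; @14: checksum [2B, align 2] → 16; size 16, align 4
@0: depth [8B, align 8] → 8
@8: format [52B, align 4] → 60
@60: channels [7B, align 1] → 67
+5 pad (align 8)
@72: pitch [8B, align 8] → 80
@80: width [16B, align 4] → 96
@96: mip_level [1B, align 1] → 97
+3 pad (align 4)
@100: stride [4B, align 4] → 104
@104: layer [8B, align 8] → 112
size 112, align 8
— Config2 —
@0: depth [8B, align 8] → 8
@8: pitch [8B, align 8] → 16
@16: layer [8B, align 8] → 24
@24: format [52B, align 4] → 76
@76: width [16B, align 4] → 92
@92: stride [4B, align 4] → 96
@96: channels [7B, align 1] → 103
@103: mip_level [1B, align 1] → 104
size 104, align 8
112 − 104 = 8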